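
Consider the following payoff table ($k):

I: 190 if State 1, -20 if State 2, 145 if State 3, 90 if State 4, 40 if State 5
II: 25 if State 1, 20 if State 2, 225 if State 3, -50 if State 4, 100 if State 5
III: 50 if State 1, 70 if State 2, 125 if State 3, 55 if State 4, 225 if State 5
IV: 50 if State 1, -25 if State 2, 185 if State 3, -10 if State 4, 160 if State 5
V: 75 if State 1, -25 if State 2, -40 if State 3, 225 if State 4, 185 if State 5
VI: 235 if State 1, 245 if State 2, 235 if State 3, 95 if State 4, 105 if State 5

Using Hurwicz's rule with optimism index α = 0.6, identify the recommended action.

VI

I: 0.6·190 + 0.4·(-20) = 106
II: 0.6·225 + 0.4·(-50) = 115
III: 0.6·225 + 0.4·50 = 155
IV: 0.6·185 + 0.4·(-25) = 101
V: 0.6·225 + 0.4·(-40) = 119
VI: 0.6·245 + 0.4·95 = 185
Highest Hurwicz score = 185 → VI.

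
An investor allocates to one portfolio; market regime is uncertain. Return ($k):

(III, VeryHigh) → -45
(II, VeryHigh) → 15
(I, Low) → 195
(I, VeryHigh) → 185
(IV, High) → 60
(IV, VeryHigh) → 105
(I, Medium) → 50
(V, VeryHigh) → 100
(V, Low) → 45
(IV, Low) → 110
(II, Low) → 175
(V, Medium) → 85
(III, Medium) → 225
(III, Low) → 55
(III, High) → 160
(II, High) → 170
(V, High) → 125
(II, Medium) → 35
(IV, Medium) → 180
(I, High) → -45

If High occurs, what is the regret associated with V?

Best payoff under High is 170.
Regret = 170 − 125 = 45.

45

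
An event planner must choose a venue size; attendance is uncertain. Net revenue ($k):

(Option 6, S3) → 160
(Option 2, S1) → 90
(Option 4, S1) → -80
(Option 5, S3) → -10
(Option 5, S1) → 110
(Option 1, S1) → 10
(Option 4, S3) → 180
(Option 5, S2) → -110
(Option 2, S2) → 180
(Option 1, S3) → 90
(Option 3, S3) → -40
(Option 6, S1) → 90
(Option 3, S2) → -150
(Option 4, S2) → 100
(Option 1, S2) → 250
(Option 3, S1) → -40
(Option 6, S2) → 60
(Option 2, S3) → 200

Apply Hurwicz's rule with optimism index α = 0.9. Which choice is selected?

Option 1

Option 1: 0.9·250 + 0.1·10 = 226
Option 2: 0.9·200 + 0.1·90 = 189
Option 3: 0.9·(-40) + 0.1·(-150) = -51
Option 4: 0.9·180 + 0.1·(-80) = 154
Option 5: 0.9·110 + 0.1·(-110) = 88
Option 6: 0.9·160 + 0.1·60 = 150
Highest Hurwicz score = 226 → Option 1.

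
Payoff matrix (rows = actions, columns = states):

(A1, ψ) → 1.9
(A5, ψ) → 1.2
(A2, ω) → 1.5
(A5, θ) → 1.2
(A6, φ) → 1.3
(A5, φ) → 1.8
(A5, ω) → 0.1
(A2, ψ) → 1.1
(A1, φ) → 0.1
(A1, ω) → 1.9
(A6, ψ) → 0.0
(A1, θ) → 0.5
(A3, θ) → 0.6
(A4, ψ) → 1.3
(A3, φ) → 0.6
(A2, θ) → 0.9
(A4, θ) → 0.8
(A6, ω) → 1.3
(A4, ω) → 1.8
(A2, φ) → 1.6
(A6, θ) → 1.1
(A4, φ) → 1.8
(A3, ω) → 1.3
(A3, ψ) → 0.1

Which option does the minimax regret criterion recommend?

Column bests: θ=1.2, φ=1.8, ψ=1.9, ω=1.9.
A1 regrets: 0.7, 1.7, 0.0, 0.0 → max 1.7
A2 regrets: 0.3, 0.2, 0.8, 0.4 → max 0.8
A3 regrets: 0.6, 1.2, 1.8, 0.6 → max 1.8
A4 regrets: 0.4, 0.0, 0.6, 0.1 → max 0.6
A5 regrets: 0.0, 0.0, 0.7, 1.8 → max 1.8
A6 regrets: 0.1, 0.5, 1.9, 0.6 → max 1.9
Smallest max regret = 0.6 → A4.

A4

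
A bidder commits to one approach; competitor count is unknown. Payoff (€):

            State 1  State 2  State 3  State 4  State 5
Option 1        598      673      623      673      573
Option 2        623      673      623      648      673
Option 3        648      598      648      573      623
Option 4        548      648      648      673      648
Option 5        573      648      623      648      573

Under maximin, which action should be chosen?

Row minima: Option 1=573, Option 2=623, Option 3=573, Option 4=548, Option 5=573
Best worst-case = 623 → Option 2.

Option 2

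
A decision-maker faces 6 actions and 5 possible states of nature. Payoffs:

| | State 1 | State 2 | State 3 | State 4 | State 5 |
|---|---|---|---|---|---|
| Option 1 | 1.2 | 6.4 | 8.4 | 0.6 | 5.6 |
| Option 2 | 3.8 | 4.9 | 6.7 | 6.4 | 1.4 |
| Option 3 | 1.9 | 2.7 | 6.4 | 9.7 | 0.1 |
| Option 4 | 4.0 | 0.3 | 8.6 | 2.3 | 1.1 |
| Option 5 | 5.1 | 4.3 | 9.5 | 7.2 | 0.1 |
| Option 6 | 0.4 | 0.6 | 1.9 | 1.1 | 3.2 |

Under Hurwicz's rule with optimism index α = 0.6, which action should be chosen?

Option 3

Option 1: 0.6·8.4 + 0.4·0.6 = 5.28
Option 2: 0.6·6.7 + 0.4·1.4 = 4.58
Option 3: 0.6·9.7 + 0.4·0.1 = 5.86
Option 4: 0.6·8.6 + 0.4·0.3 = 5.28
Option 5: 0.6·9.5 + 0.4·0.1 = 5.74
Option 6: 0.6·3.2 + 0.4·0.4 = 2.08
Highest Hurwicz score = 5.86 → Option 3.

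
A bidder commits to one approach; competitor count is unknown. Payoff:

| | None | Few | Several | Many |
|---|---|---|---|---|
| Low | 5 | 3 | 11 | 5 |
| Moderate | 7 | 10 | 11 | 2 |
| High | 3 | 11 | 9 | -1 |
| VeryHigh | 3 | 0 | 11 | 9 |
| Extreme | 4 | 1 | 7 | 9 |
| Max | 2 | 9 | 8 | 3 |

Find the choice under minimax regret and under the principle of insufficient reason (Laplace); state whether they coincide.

Column bests: None=7, Few=11, Several=11, Many=9.
Low regrets: 2, 8, 0, 4 → max 8
Moderate regrets: 0, 1, 0, 7 → max 7
High regrets: 4, 0, 2, 10 → max 10
VeryHigh regrets: 4, 11, 0, 0 → max 11
Extreme regrets: 3, 10, 4, 0 → max 10
Max regrets: 5, 2, 3, 6 → max 6
Smallest max regret = 6 → Max.
Row averages: Low=6, Moderate=7.5, High=5.5, VeryHigh=5.75, Extreme=5.25, Max=5.5
Highest average = 7.5 → Moderate.

minimax regret → Max; laplace → Moderate (disagree)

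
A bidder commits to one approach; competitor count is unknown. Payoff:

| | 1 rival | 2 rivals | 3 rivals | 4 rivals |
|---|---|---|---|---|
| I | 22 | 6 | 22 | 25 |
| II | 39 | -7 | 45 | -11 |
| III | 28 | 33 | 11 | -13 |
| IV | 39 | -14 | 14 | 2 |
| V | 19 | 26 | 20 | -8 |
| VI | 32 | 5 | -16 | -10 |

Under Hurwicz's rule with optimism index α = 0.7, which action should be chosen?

I: 0.7·25 + 0.3·6 = 19.3
II: 0.7·45 + 0.3·(-11) = 28.2
III: 0.7·33 + 0.3·(-13) = 19.2
IV: 0.7·39 + 0.3·(-14) = 23.1
V: 0.7·26 + 0.3·(-8) = 15.8
VI: 0.7·32 + 0.3·(-16) = 17.6
Highest Hurwicz score = 28.2 → II.

II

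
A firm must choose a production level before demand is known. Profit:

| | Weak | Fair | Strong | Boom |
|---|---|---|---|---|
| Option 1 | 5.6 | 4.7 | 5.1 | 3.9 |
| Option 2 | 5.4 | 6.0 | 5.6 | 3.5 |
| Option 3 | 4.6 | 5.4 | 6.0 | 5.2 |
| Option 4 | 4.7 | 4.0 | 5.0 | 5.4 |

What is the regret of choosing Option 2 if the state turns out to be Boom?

Best payoff under Boom is 5.4.
Regret = 5.4 − 3.5 = 1.9.

1.9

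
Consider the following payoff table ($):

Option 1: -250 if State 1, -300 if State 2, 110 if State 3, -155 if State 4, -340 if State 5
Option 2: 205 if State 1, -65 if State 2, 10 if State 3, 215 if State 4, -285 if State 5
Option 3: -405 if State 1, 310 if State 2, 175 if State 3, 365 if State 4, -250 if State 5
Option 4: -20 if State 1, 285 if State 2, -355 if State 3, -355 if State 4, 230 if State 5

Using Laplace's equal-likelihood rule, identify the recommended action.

Option 3

Row averages: Option 1=-187, Option 2=16, Option 3=39, Option 4=-43
Highest average = 39 → Option 3.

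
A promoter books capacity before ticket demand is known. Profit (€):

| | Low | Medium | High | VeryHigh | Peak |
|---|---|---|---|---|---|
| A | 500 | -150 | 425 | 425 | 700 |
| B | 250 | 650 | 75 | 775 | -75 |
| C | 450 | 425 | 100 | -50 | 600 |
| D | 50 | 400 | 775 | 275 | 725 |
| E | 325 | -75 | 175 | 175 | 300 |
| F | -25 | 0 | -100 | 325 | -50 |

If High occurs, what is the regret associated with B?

Best payoff under High is 775.
Regret = 775 − 75 = 700.

700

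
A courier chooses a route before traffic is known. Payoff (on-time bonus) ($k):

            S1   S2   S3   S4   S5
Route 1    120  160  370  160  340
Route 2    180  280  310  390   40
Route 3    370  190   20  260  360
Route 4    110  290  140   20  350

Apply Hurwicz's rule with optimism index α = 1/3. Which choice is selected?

Route 1

Route 1: 1/3·370 + 2/3·120 = 610/3
Route 2: 1/3·390 + 2/3·40 = 470/3
Route 3: 1/3·370 + 2/3·20 = 410/3
Route 4: 1/3·350 + 2/3·20 = 130
Highest Hurwicz score = 610/3 → Route 1.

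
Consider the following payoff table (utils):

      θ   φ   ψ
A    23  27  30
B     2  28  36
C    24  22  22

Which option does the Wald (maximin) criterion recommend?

A

Row minima: A=23, B=2, C=22
Best worst-case = 23 → A.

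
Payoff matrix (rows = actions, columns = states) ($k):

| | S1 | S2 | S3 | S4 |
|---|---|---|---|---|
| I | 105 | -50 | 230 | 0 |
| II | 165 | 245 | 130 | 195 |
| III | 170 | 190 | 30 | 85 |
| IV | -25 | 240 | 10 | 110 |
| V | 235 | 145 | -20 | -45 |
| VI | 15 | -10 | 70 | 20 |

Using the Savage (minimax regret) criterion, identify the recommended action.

II

Column bests: S1=235, S2=245, S3=230, S4=195.
I regrets: 130, 295, 0, 195 → max 295
II regrets: 70, 0, 100, 0 → max 100
III regrets: 65, 55, 200, 110 → max 200
IV regrets: 260, 5, 220, 85 → max 260
V regrets: 0, 100, 250, 240 → max 250
VI regrets: 220, 255, 160, 175 → max 255
Smallest max regret = 100 → II.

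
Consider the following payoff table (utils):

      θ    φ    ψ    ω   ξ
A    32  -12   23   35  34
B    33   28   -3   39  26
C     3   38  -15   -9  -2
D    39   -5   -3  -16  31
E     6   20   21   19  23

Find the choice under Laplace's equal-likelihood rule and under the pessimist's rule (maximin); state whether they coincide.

laplace → B; maximin → E (disagree)

Row averages: A=22.4, B=24.6, C=3, D=9.2, E=17.8
Highest average = 24.6 → B.
Row minima: A=-12, B=-3, C=-15, D=-16, E=6
Best worst-case = 6 → E.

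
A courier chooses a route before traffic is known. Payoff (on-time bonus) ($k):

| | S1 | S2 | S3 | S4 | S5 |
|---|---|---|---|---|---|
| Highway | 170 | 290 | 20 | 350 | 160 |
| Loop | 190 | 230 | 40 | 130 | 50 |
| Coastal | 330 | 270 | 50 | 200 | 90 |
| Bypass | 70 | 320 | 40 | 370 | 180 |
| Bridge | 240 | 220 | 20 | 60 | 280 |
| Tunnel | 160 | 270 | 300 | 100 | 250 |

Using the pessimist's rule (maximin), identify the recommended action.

Tunnel

Row minima: Highway=20, Loop=40, Coastal=50, Bypass=40, Bridge=20, Tunnel=100
Best worst-case = 100 → Tunnel.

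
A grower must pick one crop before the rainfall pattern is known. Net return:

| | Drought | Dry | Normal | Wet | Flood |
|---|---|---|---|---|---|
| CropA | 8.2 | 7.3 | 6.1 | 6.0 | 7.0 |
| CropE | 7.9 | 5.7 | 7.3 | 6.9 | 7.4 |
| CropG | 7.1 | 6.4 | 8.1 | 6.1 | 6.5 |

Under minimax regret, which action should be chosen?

Column bests: Drought=8.2, Dry=7.3, Normal=8.1, Wet=6.9, Flood=7.4.
CropA regrets: 0.0, 0.0, 2.0, 0.9, 0.4 → max 2.0
CropE regrets: 0.3, 1.6, 0.8, 0.0, 0.0 → max 1.6
CropG regrets: 1.1, 0.9, 0.0, 0.8, 0.9 → max 1.1
Smallest max regret = 1.1 → CropG.

CropG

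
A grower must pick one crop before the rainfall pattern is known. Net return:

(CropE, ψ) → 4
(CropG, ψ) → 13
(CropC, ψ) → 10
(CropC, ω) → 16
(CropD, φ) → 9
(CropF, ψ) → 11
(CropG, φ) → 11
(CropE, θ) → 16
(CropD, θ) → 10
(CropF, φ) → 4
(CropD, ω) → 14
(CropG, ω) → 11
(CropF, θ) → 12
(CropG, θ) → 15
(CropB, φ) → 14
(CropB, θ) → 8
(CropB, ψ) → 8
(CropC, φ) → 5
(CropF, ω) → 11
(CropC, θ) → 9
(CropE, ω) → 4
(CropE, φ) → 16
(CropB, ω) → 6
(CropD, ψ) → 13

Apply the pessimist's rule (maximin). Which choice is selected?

Row minima: CropD=9, CropB=6, CropG=11, CropC=5, CropF=4, CropE=4
Best worst-case = 11 → CropG.

CropG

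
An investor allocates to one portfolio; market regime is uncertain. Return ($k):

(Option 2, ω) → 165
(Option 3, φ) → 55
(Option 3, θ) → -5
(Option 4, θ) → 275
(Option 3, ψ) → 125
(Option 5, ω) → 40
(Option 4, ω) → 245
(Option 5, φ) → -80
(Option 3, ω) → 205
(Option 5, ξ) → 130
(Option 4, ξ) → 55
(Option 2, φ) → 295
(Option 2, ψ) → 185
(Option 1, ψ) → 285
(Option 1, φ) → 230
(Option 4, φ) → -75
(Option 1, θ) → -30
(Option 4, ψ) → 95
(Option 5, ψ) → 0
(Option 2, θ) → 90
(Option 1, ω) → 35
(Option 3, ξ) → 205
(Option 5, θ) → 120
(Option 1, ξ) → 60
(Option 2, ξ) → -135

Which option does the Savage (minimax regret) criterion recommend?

Column bests: θ=275, φ=295, ψ=285, ω=245, ξ=205.
Option 1 regrets: 305, 65, 0, 210, 145 → max 305
Option 2 regrets: 185, 0, 100, 80, 340 → max 340
Option 3 regrets: 280, 240, 160, 40, 0 → max 280
Option 4 regrets: 0, 370, 190, 0, 150 → max 370
Option 5 regrets: 155, 375, 285, 205, 75 → max 375
Smallest max regret = 280 → Option 3.

Option 3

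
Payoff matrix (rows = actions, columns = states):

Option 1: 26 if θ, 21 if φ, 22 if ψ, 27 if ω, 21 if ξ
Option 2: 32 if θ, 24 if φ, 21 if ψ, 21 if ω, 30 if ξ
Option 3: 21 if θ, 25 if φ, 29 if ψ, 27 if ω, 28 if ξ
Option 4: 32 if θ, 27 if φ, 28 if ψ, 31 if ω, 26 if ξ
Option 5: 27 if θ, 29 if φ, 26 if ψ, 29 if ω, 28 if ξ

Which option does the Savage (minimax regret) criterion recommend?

Option 4

Column bests: θ=32, φ=29, ψ=29, ω=31, ξ=30.
Option 1 regrets: 6, 8, 7, 4, 9 → max 9
Option 2 regrets: 0, 5, 8, 10, 0 → max 10
Option 3 regrets: 11, 4, 0, 4, 2 → max 11
Option 4 regrets: 0, 2, 1, 0, 4 → max 4
Option 5 regrets: 5, 0, 3, 2, 2 → max 5
Smallest max regret = 4 → Option 4.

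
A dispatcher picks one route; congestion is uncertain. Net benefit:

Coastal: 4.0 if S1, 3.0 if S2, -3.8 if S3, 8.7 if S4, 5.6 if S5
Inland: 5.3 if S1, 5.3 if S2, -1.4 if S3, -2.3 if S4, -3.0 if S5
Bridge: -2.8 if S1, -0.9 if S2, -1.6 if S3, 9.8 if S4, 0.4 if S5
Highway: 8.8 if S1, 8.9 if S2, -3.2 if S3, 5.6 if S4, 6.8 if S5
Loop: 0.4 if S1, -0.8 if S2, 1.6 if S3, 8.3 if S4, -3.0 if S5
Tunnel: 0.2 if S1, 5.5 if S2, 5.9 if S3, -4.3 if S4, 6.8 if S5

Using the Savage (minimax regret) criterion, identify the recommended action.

Highway

Column bests: S1=8.8, S2=8.9, S3=5.9, S4=9.8, S5=6.8.
Coastal regrets: 4.8, 5.9, 9.7, 1.1, 1.2 → max 9.7
Inland regrets: 3.5, 3.6, 7.3, 12.1, 9.8 → max 12.1
Bridge regrets: 11.6, 9.8, 7.5, 0.0, 6.4 → max 11.6
Highway regrets: 0.0, 0.0, 9.1, 4.2, 0.0 → max 9.1
Loop regrets: 8.4, 9.7, 4.3, 1.5, 9.8 → max 9.8
Tunnel regrets: 8.6, 3.4, 0.0, 14.1, 0.0 → max 14.1
Smallest max regret = 9.1 → Highway.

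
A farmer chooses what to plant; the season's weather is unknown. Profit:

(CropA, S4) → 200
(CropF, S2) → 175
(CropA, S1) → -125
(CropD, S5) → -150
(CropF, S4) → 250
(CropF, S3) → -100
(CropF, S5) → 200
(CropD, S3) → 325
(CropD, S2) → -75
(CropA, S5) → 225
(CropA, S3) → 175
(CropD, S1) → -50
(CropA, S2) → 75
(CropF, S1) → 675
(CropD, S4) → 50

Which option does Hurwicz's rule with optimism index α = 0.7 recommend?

CropF

CropD: 0.7·325 + 0.3·(-150) = 182.5
CropF: 0.7·675 + 0.3·(-100) = 442.5
CropA: 0.7·225 + 0.3·(-125) = 120
Highest Hurwicz score = 442.5 → CropF.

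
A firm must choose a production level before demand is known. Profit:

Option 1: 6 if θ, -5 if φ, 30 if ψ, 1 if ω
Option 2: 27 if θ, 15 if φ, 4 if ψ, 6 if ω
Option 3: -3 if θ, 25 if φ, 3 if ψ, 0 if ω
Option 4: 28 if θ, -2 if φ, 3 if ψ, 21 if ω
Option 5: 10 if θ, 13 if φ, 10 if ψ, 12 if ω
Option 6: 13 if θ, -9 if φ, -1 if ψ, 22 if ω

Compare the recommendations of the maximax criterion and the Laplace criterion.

Row maxima: Option 1=30, Option 2=27, Option 3=25, Option 4=28, Option 5=13, Option 6=22
Best best-case = 30 → Option 1.
Row averages: Option 1=8, Option 2=13, Option 3=6.25, Option 4=12.5, Option 5=11.25, Option 6=6.25
Highest average = 13 → Option 2.

maximax → Option 1; laplace → Option 2 (disagree)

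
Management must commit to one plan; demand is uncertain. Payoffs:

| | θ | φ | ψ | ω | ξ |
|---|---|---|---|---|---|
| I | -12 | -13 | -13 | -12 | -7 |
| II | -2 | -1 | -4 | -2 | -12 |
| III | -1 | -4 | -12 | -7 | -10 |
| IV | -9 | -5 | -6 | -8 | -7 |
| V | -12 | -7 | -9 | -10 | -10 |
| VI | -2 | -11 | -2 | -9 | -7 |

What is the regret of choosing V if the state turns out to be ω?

Best payoff under ω is -2.
Regret = -2 − (-10) = 8.

8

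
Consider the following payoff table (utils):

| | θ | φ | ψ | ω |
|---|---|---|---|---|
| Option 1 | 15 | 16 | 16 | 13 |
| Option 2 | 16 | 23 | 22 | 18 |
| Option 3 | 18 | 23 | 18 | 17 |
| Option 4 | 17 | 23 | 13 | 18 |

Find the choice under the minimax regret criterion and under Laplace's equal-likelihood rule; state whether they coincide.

Column bests: θ=18, φ=23, ψ=22, ω=18.
Option 1 regrets: 3, 7, 6, 5 → max 7
Option 2 regrets: 2, 0, 0, 0 → max 2
Option 3 regrets: 0, 0, 4, 1 → max 4
Option 4 regrets: 1, 0, 9, 0 → max 9
Smallest max regret = 2 → Option 2.
Row averages: Option 1=15, Option 2=19.75, Option 3=19, Option 4=17.75
Highest average = 19.75 → Option 2.

minimax regret → Option 2; laplace → Option 2 (agree)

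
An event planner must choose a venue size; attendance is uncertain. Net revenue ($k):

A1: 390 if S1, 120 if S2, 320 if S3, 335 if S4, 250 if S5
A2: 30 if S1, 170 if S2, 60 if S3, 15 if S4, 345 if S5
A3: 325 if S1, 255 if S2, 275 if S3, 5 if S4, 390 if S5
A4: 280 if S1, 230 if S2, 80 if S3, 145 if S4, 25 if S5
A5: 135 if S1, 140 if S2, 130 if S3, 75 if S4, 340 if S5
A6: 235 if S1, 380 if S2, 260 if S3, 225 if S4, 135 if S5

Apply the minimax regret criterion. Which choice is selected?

A6

Column bests: S1=390, S2=380, S3=320, S4=335, S5=390.
A1 regrets: 0, 260, 0, 0, 140 → max 260
A2 regrets: 360, 210, 260, 320, 45 → max 360
A3 regrets: 65, 125, 45, 330, 0 → max 330
A4 regrets: 110, 150, 240, 190, 365 → max 365
A5 regrets: 255, 240, 190, 260, 50 → max 260
A6 regrets: 155, 0, 60, 110, 255 → max 255
Smallest max regret = 255 → A6.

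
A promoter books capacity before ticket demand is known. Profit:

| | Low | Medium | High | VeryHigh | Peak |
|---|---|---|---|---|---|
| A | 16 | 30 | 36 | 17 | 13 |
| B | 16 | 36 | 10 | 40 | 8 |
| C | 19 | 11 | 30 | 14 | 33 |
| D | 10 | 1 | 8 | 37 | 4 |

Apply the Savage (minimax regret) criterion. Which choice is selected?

A

Column bests: Low=19, Medium=36, High=36, VeryHigh=40, Peak=33.
A regrets: 3, 6, 0, 23, 20 → max 23
B regrets: 3, 0, 26, 0, 25 → max 26
C regrets: 0, 25, 6, 26, 0 → max 26
D regrets: 9, 35, 28, 3, 29 → max 35
Smallest max regret = 23 → A.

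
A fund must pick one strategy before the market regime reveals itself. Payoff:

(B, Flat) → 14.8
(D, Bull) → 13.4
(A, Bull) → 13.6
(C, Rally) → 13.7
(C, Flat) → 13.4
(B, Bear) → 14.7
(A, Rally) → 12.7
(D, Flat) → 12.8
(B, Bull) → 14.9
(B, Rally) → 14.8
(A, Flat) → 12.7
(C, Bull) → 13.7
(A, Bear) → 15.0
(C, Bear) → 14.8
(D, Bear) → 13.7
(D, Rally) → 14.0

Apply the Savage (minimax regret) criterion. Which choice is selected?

Column bests: Bear=15.0, Flat=14.8, Bull=14.9, Rally=14.8.
A regrets: 0.0, 2.1, 1.3, 2.1 → max 2.1
B regrets: 0.3, 0.0, 0.0, 0.0 → max 0.3
C regrets: 0.2, 1.4, 1.2, 1.1 → max 1.4
D regrets: 1.3, 2.0, 1.5, 0.8 → max 2.0
Smallest max regret = 0.3 → B.

B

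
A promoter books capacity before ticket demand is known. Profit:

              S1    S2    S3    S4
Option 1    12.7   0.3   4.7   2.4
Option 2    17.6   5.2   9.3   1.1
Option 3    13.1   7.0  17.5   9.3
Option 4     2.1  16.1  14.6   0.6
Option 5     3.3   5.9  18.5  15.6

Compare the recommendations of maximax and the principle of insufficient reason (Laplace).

Row maxima: Option 1=12.7, Option 2=17.6, Option 3=17.5, Option 4=16.1, Option 5=18.5
Best best-case = 18.5 → Option 5.
Row averages: Option 1=5.025, Option 2=8.3, Option 3=11.725, Option 4=8.35, Option 5=10.825
Highest average = 11.725 → Option 3.

maximax → Option 5; laplace → Option 3 (disagree)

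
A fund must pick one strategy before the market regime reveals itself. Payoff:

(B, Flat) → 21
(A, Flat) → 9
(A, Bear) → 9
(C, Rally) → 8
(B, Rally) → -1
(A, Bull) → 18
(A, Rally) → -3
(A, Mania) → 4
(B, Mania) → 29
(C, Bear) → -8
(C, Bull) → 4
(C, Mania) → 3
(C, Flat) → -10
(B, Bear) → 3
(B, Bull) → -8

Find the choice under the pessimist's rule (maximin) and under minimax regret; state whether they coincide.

Row minima: A=-3, B=-8, C=-10
Best worst-case = -3 → A.
Column bests: Bear=9, Flat=21, Bull=18, Rally=8, Mania=29.
A regrets: 0, 12, 0, 11, 25 → max 25
B regrets: 6, 0, 26, 9, 0 → max 26
C regrets: 17, 31, 14, 0, 26 → max 31
Smallest max regret = 25 → A.

maximin → A; minimax regret → A (agree)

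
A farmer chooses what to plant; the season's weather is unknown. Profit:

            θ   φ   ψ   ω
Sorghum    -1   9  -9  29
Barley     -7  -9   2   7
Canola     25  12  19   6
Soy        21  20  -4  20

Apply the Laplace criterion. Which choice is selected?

Canola

Row averages: Sorghum=7, Barley=-1.75, Canola=15.5, Soy=14.25
Highest average = 15.5 → Canola.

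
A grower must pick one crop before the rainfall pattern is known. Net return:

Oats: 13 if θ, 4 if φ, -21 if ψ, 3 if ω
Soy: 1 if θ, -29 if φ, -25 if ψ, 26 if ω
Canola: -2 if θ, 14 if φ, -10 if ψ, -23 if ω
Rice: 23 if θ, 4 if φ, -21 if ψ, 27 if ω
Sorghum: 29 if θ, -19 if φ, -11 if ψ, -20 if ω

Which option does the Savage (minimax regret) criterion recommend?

Rice

Column bests: θ=29, φ=14, ψ=-10, ω=27.
Oats regrets: 16, 10, 11, 24 → max 24
Soy regrets: 28, 43, 15, 1 → max 43
Canola regrets: 31, 0, 0, 50 → max 50
Rice regrets: 6, 10, 11, 0 → max 11
Sorghum regrets: 0, 33, 1, 47 → max 47
Smallest max regret = 11 → Rice.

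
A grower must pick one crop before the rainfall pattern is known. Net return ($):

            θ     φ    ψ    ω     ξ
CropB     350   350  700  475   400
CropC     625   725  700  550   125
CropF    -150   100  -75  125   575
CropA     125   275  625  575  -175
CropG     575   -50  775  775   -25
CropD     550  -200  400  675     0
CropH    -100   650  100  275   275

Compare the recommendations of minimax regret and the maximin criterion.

minimax regret → CropB; maximin → CropB (agree)

Column bests: θ=625, φ=725, ψ=775, ω=775, ξ=575.
CropB regrets: 275, 375, 75, 300, 175 → max 375
CropC regrets: 0, 0, 75, 225, 450 → max 450
CropF regrets: 775, 625, 850, 650, 0 → max 850
CropA regrets: 500, 450, 150, 200, 750 → max 750
CropG regrets: 50, 775, 0, 0, 600 → max 775
CropD regrets: 75, 925, 375, 100, 575 → max 925
CropH regrets: 725, 75, 675, 500, 300 → max 725
Smallest max regret = 375 → CropB.
Row minima: CropB=350, CropC=125, CropF=-150, CropA=-175, CropG=-50, CropD=-200, CropH=-100
Best worst-case = 350 → CropB.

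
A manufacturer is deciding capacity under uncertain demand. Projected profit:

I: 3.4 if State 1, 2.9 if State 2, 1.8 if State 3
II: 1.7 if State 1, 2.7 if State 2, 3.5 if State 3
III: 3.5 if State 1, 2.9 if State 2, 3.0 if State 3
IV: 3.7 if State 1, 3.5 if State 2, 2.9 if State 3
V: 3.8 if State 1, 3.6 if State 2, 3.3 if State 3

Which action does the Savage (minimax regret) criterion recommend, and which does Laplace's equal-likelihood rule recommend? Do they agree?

Column bests: State 1=3.8, State 2=3.6, State 3=3.5.
I regrets: 0.4, 0.7, 1.7 → max 1.7
II regrets: 2.1, 0.9, 0.0 → max 2.1
III regrets: 0.3, 0.7, 0.5 → max 0.7
IV regrets: 0.1, 0.1, 0.6 → max 0.6
V regrets: 0.0, 0.0, 0.2 → max 0.2
Smallest max regret = 0.2 → V.
Row averages: I=2.7, II=79/30, III=47/15, IV=101/30, V=107/30
Highest average = 107/30 → V.

minimax regret → V; laplace → V (agree)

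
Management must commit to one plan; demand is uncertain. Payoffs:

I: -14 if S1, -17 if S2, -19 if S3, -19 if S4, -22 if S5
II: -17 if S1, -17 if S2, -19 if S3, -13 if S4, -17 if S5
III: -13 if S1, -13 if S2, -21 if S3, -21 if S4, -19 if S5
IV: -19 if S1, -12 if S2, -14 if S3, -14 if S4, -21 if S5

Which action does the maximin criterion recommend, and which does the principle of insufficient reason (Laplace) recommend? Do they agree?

maximin → II; laplace → IV (disagree)

Row minima: I=-22, II=-19, III=-21, IV=-21
Best worst-case = -19 → II.
Row averages: I=-18.2, II=-16.6, III=-17.4, IV=-16
Highest average = -16 → IV.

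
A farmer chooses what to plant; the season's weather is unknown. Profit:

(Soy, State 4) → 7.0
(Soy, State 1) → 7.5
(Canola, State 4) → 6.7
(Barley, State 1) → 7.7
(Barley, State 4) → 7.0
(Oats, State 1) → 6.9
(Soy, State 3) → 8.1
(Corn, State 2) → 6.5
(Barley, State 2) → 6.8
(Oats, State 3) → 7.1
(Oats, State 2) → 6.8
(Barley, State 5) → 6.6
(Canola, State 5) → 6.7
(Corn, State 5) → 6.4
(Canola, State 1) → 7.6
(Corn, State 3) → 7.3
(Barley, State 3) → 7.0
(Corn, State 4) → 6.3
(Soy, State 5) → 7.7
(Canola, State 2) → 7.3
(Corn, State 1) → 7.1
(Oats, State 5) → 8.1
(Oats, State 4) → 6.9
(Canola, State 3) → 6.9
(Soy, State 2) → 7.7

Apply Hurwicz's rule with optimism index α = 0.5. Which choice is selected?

Soy

Oats: 0.5·8.1 + 0.5·6.8 = 7.45
Corn: 0.5·7.3 + 0.5·6.3 = 6.8
Barley: 0.5·7.7 + 0.5·6.6 = 7.15
Soy: 0.5·8.1 + 0.5·7.0 = 7.55
Canola: 0.5·7.6 + 0.5·6.7 = 7.15
Highest Hurwicz score = 7.55 → Soy.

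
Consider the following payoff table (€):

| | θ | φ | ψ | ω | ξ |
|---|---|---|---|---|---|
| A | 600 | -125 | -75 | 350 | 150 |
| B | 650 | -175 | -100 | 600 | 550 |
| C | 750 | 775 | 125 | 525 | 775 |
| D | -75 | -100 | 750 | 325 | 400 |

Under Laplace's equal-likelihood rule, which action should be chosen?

C

Row averages: A=180, B=305, C=590, D=260
Highest average = 590 → C.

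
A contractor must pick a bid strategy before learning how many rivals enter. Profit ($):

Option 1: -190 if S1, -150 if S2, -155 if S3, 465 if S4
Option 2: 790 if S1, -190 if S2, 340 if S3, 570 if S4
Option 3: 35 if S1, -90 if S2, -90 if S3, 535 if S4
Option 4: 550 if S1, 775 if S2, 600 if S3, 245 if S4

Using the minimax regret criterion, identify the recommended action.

Column bests: S1=790, S2=775, S3=600, S4=570.
Option 1 regrets: 980, 925, 755, 105 → max 980
Option 2 regrets: 0, 965, 260, 0 → max 965
Option 3 regrets: 755, 865, 690, 35 → max 865
Option 4 regrets: 240, 0, 0, 325 → max 325
Smallest max regret = 325 → Option 4.

Option 4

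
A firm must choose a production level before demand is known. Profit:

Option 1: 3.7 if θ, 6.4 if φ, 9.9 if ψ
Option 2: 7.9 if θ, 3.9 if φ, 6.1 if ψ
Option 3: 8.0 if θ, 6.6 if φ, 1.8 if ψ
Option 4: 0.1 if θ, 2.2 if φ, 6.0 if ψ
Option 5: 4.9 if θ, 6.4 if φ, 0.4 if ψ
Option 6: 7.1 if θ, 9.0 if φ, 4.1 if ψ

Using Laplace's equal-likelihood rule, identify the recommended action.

Option 6

Row averages: Option 1=20/3, Option 2=179/30, Option 3=82/15, Option 4=83/30, Option 5=3.9, Option 6=101/15
Highest average = 101/15 → Option 6.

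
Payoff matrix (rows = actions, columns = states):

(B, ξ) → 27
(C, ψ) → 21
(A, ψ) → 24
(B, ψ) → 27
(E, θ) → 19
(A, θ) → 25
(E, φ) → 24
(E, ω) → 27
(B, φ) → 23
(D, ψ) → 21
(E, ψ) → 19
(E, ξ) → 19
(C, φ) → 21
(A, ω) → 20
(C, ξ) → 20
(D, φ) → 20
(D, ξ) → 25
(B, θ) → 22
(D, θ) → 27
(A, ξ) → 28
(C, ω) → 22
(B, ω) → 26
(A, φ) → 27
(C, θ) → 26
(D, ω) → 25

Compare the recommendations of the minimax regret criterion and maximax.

minimax regret → B; maximax → A (disagree)

Column bests: θ=27, φ=27, ψ=27, ω=27, ξ=28.
A regrets: 2, 0, 3, 7, 0 → max 7
B regrets: 5, 4, 0, 1, 1 → max 5
C regrets: 1, 6, 6, 5, 8 → max 8
D regrets: 0, 7, 6, 2, 3 → max 7
E regrets: 8, 3, 8, 0, 9 → max 9
Smallest max regret = 5 → B.
Row maxima: A=28, B=27, C=26, D=27, E=27
Best best-case = 28 → A.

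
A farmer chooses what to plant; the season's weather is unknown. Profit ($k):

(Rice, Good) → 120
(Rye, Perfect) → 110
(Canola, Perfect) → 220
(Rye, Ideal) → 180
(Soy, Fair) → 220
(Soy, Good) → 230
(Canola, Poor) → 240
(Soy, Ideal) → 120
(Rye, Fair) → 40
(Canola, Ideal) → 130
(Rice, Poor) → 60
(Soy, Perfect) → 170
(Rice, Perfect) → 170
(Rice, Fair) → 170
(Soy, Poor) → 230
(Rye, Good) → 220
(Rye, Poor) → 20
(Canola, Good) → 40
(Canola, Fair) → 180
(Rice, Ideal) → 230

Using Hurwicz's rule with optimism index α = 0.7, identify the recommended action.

Soy

Rye: 0.7·220 + 0.3·20 = 160
Rice: 0.7·230 + 0.3·60 = 179
Canola: 0.7·240 + 0.3·40 = 180
Soy: 0.7·230 + 0.3·120 = 197
Highest Hurwicz score = 197 → Soy.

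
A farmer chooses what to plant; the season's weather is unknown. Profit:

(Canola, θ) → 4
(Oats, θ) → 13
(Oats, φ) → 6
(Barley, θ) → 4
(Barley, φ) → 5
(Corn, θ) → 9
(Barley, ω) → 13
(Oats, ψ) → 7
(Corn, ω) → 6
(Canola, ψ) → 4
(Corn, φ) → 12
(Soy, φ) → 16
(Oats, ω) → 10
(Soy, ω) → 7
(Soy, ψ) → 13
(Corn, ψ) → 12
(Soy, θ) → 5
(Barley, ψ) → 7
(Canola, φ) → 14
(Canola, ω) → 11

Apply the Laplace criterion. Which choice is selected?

Row averages: Barley=7.25, Soy=10.25, Corn=9.75, Oats=9, Canola=8.25
Highest average = 10.25 → Soy.

Soy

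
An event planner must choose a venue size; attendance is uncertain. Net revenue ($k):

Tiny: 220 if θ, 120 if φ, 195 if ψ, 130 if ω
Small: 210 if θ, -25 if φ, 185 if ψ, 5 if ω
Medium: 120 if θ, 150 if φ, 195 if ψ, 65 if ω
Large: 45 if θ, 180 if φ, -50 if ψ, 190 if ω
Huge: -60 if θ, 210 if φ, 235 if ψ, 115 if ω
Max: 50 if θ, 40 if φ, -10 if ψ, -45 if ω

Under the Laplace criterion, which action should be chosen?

Tiny

Row averages: Tiny=166.25, Small=93.75, Medium=132.5, Large=91.25, Huge=125, Max=8.75
Highest average = 166.25 → Tiny.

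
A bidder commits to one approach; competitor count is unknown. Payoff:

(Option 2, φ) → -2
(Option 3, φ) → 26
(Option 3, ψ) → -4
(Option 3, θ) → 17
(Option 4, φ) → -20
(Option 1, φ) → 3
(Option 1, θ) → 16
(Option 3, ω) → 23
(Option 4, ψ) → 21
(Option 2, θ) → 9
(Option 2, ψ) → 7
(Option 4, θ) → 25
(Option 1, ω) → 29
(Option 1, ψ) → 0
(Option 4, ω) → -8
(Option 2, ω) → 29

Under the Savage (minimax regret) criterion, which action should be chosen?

Option 1

Column bests: θ=25, φ=26, ψ=21, ω=29.
Option 1 regrets: 9, 23, 21, 0 → max 23
Option 2 regrets: 16, 28, 14, 0 → max 28
Option 3 regrets: 8, 0, 25, 6 → max 25
Option 4 regrets: 0, 46, 0, 37 → max 46
Smallest max regret = 23 → Option 1.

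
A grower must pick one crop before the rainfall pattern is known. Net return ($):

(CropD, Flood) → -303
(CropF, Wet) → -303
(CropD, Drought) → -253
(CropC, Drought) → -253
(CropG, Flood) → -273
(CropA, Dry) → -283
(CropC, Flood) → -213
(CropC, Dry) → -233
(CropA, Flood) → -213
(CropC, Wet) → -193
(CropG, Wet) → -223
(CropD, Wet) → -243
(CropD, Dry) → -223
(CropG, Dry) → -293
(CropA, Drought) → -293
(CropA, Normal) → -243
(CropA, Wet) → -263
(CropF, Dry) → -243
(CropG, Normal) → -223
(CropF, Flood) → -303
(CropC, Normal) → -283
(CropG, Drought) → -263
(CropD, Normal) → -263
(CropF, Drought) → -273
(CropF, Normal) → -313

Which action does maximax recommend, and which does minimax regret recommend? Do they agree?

Row maxima: CropC=-193, CropA=-213, CropF=-243, CropG=-223, CropD=-223
Best best-case = -193 → CropC.
Column bests: Drought=-253, Dry=-223, Normal=-223, Wet=-193, Flood=-213.
CropC regrets: 0, 10, 60, 0, 0 → max 60
CropA regrets: 40, 60, 20, 70, 0 → max 70
CropF regrets: 20, 20, 90, 110, 90 → max 110
CropG regrets: 10, 70, 0, 30, 60 → max 70
CropD regrets: 0, 0, 40, 50, 90 → max 90
Smallest max regret = 60 → CropC.

maximax → CropC; minimax regret → CropC (agree)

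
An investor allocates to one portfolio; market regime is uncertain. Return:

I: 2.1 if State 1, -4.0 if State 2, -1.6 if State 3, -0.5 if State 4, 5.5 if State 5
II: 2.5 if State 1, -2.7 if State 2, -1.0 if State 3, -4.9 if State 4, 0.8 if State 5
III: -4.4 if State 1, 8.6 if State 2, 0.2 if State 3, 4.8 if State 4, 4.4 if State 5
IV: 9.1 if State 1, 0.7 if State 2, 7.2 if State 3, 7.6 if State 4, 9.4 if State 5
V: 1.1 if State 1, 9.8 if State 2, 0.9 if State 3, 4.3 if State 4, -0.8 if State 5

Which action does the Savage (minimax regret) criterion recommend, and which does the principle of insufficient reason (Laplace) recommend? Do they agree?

minimax regret → IV; laplace → IV (agree)

Column bests: State 1=9.1, State 2=9.8, State 3=7.2, State 4=7.6, State 5=9.4.
I regrets: 7.0, 13.8, 8.8, 8.1, 3.9 → max 13.8
II regrets: 6.6, 12.5, 8.2, 12.5, 8.6 → max 12.5
III regrets: 13.5, 1.2, 7.0, 2.8, 5.0 → max 13.5
IV regrets: 0.0, 9.1, 0.0, 0.0, 0.0 → max 9.1
V regrets: 8.0, 0.0, 6.3, 3.3, 10.2 → max 10.2
Smallest max regret = 9.1 → IV.
Row averages: I=0.3, II=-1.06, III=2.72, IV=6.8, V=3.06
Highest average = 6.8 → IV.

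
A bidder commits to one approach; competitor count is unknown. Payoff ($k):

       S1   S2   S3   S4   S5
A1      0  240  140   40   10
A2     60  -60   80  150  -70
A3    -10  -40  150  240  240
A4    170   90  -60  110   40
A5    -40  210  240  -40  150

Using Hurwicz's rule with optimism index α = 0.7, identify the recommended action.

A1

A1: 0.7·240 + 0.3·0 = 168
A2: 0.7·150 + 0.3·(-70) = 84
A3: 0.7·240 + 0.3·(-40) = 156
A4: 0.7·170 + 0.3·(-60) = 101
A5: 0.7·240 + 0.3·(-40) = 156
Highest Hurwicz score = 168 → A1.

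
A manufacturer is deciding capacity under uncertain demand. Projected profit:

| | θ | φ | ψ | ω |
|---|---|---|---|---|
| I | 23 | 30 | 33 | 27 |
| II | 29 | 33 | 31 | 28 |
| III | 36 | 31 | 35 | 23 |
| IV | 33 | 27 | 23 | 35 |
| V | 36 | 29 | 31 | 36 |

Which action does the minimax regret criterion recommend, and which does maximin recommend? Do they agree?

Column bests: θ=36, φ=33, ψ=35, ω=36.
I regrets: 13, 3, 2, 9 → max 13
II regrets: 7, 0, 4, 8 → max 8
III regrets: 0, 2, 0, 13 → max 13
IV regrets: 3, 6, 12, 1 → max 12
V regrets: 0, 4, 4, 0 → max 4
Smallest max regret = 4 → V.
Row minima: I=23, II=28, III=23, IV=23, V=29
Best worst-case = 29 → V.

minimax regret → V; maximin → V (agree)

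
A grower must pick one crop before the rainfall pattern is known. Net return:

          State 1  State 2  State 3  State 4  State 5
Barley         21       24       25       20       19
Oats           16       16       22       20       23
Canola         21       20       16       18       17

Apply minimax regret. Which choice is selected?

Column bests: State 1=21, State 2=24, State 3=25, State 4=20, State 5=23.
Barley regrets: 0, 0, 0, 0, 4 → max 4
Oats regrets: 5, 8, 3, 0, 0 → max 8
Canola regrets: 0, 4, 9, 2, 6 → max 9
Smallest max regret = 4 → Barley.

Barley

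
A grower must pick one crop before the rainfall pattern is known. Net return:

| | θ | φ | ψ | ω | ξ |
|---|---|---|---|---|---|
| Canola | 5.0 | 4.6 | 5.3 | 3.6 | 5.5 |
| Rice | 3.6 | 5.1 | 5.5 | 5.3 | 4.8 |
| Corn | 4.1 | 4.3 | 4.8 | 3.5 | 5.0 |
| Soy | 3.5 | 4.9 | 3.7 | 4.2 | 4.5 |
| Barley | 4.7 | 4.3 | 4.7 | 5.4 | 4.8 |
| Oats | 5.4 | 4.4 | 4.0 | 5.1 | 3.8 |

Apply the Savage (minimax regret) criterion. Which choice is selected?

Barley

Column bests: θ=5.4, φ=5.1, ψ=5.5, ω=5.4, ξ=5.5.
Canola regrets: 0.4, 0.5, 0.2, 1.8, 0.0 → max 1.8
Rice regrets: 1.8, 0.0, 0.0, 0.1, 0.7 → max 1.8
Corn regrets: 1.3, 0.8, 0.7, 1.9, 0.5 → max 1.9
Soy regrets: 1.9, 0.2, 1.8, 1.2, 1.0 → max 1.9
Barley regrets: 0.7, 0.8, 0.8, 0.0, 0.7 → max 0.8
Oats regrets: 0.0, 0.7, 1.5, 0.3, 1.7 → max 1.7
Smallest max regret = 0.8 → Barley.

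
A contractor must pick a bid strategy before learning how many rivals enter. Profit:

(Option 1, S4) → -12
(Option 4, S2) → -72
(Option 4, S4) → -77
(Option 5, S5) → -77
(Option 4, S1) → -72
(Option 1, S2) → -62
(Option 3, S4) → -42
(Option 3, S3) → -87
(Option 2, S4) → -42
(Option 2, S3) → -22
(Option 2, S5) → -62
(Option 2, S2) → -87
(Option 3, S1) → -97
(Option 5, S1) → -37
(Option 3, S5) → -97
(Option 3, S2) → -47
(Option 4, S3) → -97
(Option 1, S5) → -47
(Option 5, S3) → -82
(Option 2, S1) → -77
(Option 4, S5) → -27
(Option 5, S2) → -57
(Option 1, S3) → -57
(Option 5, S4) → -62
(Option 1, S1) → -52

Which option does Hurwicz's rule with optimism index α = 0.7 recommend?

Option 1

Option 1: 0.7·(-12) + 0.3·(-62) = -27
Option 2: 0.7·(-22) + 0.3·(-87) = -41.5
Option 3: 0.7·(-42) + 0.3·(-97) = -58.5
Option 4: 0.7·(-27) + 0.3·(-97) = -48
Option 5: 0.7·(-37) + 0.3·(-82) = -50.5
Highest Hurwicz score = -27 → Option 1.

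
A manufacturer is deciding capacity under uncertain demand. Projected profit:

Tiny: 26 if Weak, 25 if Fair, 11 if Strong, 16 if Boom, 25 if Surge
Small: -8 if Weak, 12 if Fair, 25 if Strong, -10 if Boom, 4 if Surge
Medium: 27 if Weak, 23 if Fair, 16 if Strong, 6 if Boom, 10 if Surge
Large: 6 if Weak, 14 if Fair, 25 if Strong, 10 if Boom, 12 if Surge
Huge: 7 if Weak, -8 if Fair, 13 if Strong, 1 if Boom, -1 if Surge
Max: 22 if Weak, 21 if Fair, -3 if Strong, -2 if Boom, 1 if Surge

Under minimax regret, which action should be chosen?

Tiny

Column bests: Weak=27, Fair=25, Strong=25, Boom=16, Surge=25.
Tiny regrets: 1, 0, 14, 0, 0 → max 14
Small regrets: 35, 13, 0, 26, 21 → max 35
Medium regrets: 0, 2, 9, 10, 15 → max 15
Large regrets: 21, 11, 0, 6, 13 → max 21
Huge regrets: 20, 33, 12, 15, 26 → max 33
Max regrets: 5, 4, 28, 18, 24 → max 28
Smallest max regret = 14 → Tiny.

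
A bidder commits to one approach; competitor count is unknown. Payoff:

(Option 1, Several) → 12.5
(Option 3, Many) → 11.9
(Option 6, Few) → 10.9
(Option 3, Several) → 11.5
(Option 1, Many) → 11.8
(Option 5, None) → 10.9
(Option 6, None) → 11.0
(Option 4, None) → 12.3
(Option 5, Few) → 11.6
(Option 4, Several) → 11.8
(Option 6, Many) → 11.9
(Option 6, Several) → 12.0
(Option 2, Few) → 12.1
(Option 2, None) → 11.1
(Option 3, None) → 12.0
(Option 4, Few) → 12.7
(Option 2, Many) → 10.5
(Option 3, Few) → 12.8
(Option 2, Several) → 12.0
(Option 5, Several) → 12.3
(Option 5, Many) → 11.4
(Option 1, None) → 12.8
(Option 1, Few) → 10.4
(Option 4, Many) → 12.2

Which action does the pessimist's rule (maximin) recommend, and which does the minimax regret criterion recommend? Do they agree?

Row minima: Option 1=10.4, Option 2=10.5, Option 3=11.5, Option 4=11.8, Option 5=10.9, Option 6=10.9
Best worst-case = 11.8 → Option 4.
Column bests: None=12.8, Few=12.8, Several=12.5, Many=12.2.
Option 1 regrets: 0.0, 2.4, 0.0, 0.4 → max 2.4
Option 2 regrets: 1.7, 0.7, 0.5, 1.7 → max 1.7
Option 3 regrets: 0.8, 0.0, 1.0, 0.3 → max 1.0
Option 4 regrets: 0.5, 0.1, 0.7, 0.0 → max 0.7
Option 5 regrets: 1.9, 1.2, 0.2, 0.8 → max 1.9
Option 6 regrets: 1.8, 1.9, 0.5, 0.3 → max 1.9
Smallest max regret = 0.7 → Option 4.

maximin → Option 4; minimax regret → Option 4 (agree)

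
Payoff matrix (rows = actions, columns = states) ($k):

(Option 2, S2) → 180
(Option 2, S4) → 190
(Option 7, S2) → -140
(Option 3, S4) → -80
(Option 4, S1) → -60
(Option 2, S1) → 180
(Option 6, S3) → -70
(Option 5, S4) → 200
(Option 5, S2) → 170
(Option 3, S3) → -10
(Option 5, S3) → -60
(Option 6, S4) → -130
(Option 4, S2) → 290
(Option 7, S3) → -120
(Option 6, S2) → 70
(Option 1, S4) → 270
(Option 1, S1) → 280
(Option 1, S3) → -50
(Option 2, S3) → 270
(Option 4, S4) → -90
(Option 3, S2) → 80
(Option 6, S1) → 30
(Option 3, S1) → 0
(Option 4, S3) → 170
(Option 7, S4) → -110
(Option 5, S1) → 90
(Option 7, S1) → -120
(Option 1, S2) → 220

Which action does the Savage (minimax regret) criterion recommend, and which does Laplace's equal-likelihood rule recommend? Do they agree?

Column bests: S1=280, S2=290, S3=270, S4=270.
Option 1 regrets: 0, 70, 320, 0 → max 320
Option 2 regrets: 100, 110, 0, 80 → max 110
Option 3 regrets: 280, 210, 280, 350 → max 350
Option 4 regrets: 340, 0, 100, 360 → max 360
Option 5 regrets: 190, 120, 330, 70 → max 330
Option 6 regrets: 250, 220, 340, 400 → max 400
Option 7 regrets: 400, 430, 390, 380 → max 430
Smallest max regret = 110 → Option 2.
Row averages: Option 1=180, Option 2=205, Option 3=-2.5, Option 4=77.5, Option 5=100, Option 6=-25, Option 7=-122.5
Highest average = 205 → Option 2.

minimax regret → Option 2; laplace → Option 2 (agree)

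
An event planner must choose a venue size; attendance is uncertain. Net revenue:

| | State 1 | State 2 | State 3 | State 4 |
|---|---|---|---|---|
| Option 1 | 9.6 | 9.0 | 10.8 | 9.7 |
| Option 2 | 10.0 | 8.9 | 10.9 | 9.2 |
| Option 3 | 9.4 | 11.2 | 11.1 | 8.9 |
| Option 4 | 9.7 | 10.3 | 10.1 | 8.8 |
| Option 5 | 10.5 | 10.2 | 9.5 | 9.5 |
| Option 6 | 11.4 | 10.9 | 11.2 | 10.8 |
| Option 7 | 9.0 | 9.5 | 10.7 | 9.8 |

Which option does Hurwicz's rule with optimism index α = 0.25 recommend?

Option 1: 0.25·10.8 + 0.75·9.0 = 9.45
Option 2: 0.25·10.9 + 0.75·8.9 = 9.4
Option 3: 0.25·11.2 + 0.75·8.9 = 9.475
Option 4: 0.25·10.3 + 0.75·8.8 = 9.175
Option 5: 0.25·10.5 + 0.75·9.5 = 9.75
Option 6: 0.25·11.4 + 0.75·10.8 = 10.95
Option 7: 0.25·10.7 + 0.75·9.0 = 9.425
Highest Hurwicz score = 10.95 → Option 6.

Option 6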